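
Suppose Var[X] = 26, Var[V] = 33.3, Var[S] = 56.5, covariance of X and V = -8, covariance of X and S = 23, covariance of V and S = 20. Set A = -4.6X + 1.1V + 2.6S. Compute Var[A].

Var[A] = a²·Var[X] + b²·Var[V] + c²·Var[S] + 2ab·covariance of X and V + 2ac·covariance of X and S + 2bc·covariance of V and S, with a = -4.6, b = 1.1, c = 2.6.
= 550.16 + 40.293 + 381.94 + 80.96 + (-550.16) + 114.4
= 617.593.

Var[A] = 617.593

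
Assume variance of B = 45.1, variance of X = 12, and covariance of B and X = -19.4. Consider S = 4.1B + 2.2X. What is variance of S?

variance of S = a²·variance of B + b²·variance of X + 2ab·covariance of B and X with a = 4.1, b = 2.2.
= 4.1²·45.1 + 2.2²·12 + 2·4.1·2.2·(-19.4)
= 758.131 + 58.08 + (-349.976) = 466.235.

variance of S = 466.235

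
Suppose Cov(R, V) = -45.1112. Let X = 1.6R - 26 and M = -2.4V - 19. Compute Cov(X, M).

Cov(X, M) = 173.227008

Cov(X, M) = a·c·Cov(R, V) = 1.6·(-2.4)·(-45.1112) = 173.227008. Additive constants drop out.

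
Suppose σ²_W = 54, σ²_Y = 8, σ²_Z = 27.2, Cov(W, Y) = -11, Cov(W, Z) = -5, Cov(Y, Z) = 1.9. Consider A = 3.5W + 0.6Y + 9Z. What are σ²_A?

σ²_A = 2526.9

σ²_A = a²·σ²_W + b²·σ²_Y + c²·σ²_Z + 2ab·Cov(W, Y) + 2ac·Cov(W, Z) + 2bc·Cov(Y, Z), with a = 3.5, b = 0.6, c = 9.
= 661.5 + 2.88 + 2203.2 + (-46.2) + (-315) + 20.52
= 2526.9.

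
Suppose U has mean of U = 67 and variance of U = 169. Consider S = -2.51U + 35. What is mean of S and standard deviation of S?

S = -2.51U + 35 is linear with a = -2.51, b = 35.
mean of S = a·mean of U + b = (-2.51)·67 + 35 = -133.17.
standard deviation of U = √169 = 13.
standard deviation of S = |a|·standard deviation of U = |-2.51|·13 = 32.63.

mean of S = -133.17, standard deviation of S = 32.63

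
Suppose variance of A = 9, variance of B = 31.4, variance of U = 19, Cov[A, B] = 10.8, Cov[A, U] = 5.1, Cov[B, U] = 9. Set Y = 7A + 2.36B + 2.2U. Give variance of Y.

variance of Y = 1315.21344

variance of Y = a²·variance of A + b²·variance of B + c²·variance of U + 2ab·Cov[A, B] + 2ac·Cov[A, U] + 2bc·Cov[B, U], with a = 7, b = 2.36, c = 2.2.
= 441 + 174.88544 + 91.96 + 356.832 + 157.08 + 93.456
= 1315.21344.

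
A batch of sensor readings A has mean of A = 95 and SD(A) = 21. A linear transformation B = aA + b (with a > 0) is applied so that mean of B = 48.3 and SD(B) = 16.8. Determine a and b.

SD(B) = a·SD(A) (a > 0), so a = 16.8/21 = 0.8.
mean of B = a·mean of A + b, so b = 48.3 − 0.8·95 = -27.7.

a = 0.8, b = -27.7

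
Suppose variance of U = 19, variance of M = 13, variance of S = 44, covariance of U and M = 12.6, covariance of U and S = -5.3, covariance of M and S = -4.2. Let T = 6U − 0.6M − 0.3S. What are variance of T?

variance of T = 619.488

variance of T = a²·variance of U + b²·variance of M + c²·variance of S + 2ab·covariance of U and M + 2ac·covariance of U and S + 2bc·covariance of M and S, with a = 6, b = -0.6, c = -0.3.
= 684 + 4.68 + 3.96 + (-90.72) + 19.08 + (-1.512)
= 619.488.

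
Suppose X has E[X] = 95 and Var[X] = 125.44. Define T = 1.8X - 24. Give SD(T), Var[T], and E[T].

T = 1.8X - 24 is linear with a = 1.8, b = -24.
SD(X) = √125.44 = 11.2.
SD(T) = |a|·SD(X) = |1.8|·11.2 = 20.16.
Var[T] = a²·Var[X] = 1.8²·125.44 = 406.4256 (the additive constant -24 does not affect variance).
E[T] = a·E[X] + b = 1.8·95 + (-24) = 147.

SD(T) = 20.16, Var[T] = 406.4256, E[T] = 147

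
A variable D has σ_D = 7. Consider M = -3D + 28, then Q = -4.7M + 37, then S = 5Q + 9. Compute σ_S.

σ_M = |-3|·7 = 21.
σ_Q = |-4.7|·21 = 98.7.
σ_S = |5|·98.7 = 493.5.

σ_S = 493.5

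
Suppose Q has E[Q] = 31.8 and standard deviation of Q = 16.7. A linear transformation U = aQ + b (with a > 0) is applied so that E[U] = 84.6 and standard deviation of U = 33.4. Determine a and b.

standard deviation of U = a·standard deviation of Q (a > 0), so a = 33.4/16.7 = 2.
E[U] = a·E[Q] + b, so b = 84.6 − 2·31.8 = 21.

a = 2, b = 21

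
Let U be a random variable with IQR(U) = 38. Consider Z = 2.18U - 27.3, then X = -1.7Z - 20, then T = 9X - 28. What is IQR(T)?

IQR(Z) = |2.18|·38 = 82.84.
IQR(X) = |-1.7|·82.84 = 140.828.
IQR(T) = |9|·140.828 = 1267.452.

IQR(T) = 1267.452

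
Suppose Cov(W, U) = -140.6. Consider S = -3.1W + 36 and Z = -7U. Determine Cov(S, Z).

Cov(S, Z) = -3051.02

Cov(S, Z) = a·c·Cov(W, U) = (-3.1)·(-7)·(-140.6) = -3051.02. Additive constants drop out.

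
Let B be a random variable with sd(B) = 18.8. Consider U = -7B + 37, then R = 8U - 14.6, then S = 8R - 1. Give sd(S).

sd(U) = |-7|·18.8 = 131.6.
sd(R) = |8|·131.6 = 1052.8.
sd(S) = |8|·1052.8 = 8422.4.

sd(S) = 8422.4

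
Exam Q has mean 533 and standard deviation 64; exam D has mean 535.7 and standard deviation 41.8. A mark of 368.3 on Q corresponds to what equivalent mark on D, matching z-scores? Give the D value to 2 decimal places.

z = (368.3 − 533)/64 ≈ -2.5734.
D = 535.7 + z·41.8 = 535.7 + (368.3 − 533)·41.8/64 ≈ 428.13.

D = 428.13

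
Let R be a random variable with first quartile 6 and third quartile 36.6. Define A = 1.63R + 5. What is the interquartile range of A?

IQR(A) = 49.878

IQR of R = Q3 − Q1 = 36.6 − 6 = 30.6.
Under A = aR + b, IQR(A) = |a|·IQR(R) = |1.63|·30.6 = 49.878 (shifts cancel; spread scales by |a|).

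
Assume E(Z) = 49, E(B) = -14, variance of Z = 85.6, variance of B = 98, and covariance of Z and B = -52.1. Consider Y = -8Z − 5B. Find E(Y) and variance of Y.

E(Y) = -322, variance of Y = 3760.4

E(Y) = (-8)·E(Z) + (-5)·E(B) = (-8)·49 + (-5)·(-14) = -322.
variance of Y = a²·variance of Z + b²·variance of B + 2ab·covariance of Z and B with a = -8, b = -5.
= (-8)²·85.6 + (-5)²·98 + 2·(-8)·(-5)·(-52.1)
= 5478.4 + 2450 + (-4168) = 3760.4.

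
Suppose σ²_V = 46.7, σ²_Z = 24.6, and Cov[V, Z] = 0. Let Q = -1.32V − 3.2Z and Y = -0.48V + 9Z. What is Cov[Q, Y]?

By bilinearity, Cov[Q, Y] = ac·σ²_V + bd·σ²_Z + (ad+bc)·Cov[V, Z], with a=-1.32, b=-3.2, c=-0.48, d=9.
ac·σ²_V = (-1.32)·(-0.48)·46.7 = 29.58912
bd·σ²_Z = (-3.2)·9·24.6 = -708.48
(ad+bc)·Cov[V, Z] = (-10.344)·0 = 0
Cov[Q, Y] = 29.58912 + (-708.48) + 0 = -678.89088.

Cov[Q, Y] = -678.89088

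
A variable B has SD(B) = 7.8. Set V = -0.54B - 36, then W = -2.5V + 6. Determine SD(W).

SD(V) = |-0.54|·7.8 = 4.212.
SD(W) = |-2.5|·4.212 = 10.53.

SD(W) = 10.53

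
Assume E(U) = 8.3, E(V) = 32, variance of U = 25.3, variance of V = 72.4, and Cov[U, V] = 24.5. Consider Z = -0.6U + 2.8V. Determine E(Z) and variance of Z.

E(Z) = 84.62, variance of Z = 494.404

E(Z) = (-0.6)·E(U) + 2.8·E(V) = (-0.6)·8.3 + 2.8·32 = 84.62.
variance of Z = a²·variance of U + b²·variance of V + 2ab·Cov[U, V] with a = -0.6, b = 2.8.
= (-0.6)²·25.3 + 2.8²·72.4 + 2·(-0.6)·2.8·24.5
= 9.108 + 567.616 + (-82.32) = 494.404.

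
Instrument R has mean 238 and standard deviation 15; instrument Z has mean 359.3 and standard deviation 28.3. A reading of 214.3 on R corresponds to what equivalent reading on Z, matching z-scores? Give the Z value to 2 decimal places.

Z = 314.59

z = (214.3 − 238)/15 = -1.58.
Z = 359.3 + z·28.3 = 359.3 + (214.3 − 238)·28.3/15 ≈ 314.59.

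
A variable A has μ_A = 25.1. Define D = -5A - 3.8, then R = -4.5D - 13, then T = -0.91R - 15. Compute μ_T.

μ_T = -532.6535

μ_D = (-5)·25.1 + (-3.8) = -129.3.
μ_R = (-4.5)·(-129.3) + (-13) = 568.85.
μ_T = (-0.91)·568.85 + (-15) = -532.6535.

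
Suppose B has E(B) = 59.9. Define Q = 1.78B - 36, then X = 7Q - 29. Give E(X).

E(Q) = 1.78·59.9 + (-36) = 70.622.
E(X) = 7·70.622 + (-29) = 465.354.

E(X) = 465.354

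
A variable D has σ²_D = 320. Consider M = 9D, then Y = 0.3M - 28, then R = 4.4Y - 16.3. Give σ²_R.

σ²_M = 9²·320 = 25920.
σ²_Y = 0.3²·25920 = 2332.8.
σ²_R = 4.4²·2332.8 = 45163.008.

σ²_R = 45163.008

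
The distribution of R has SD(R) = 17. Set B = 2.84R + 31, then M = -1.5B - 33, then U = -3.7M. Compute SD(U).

SD(B) = |2.84|·17 = 48.28.
SD(M) = |-1.5|·48.28 = 72.42.
SD(U) = |-3.7|·72.42 = 267.954.

SD(U) = 267.954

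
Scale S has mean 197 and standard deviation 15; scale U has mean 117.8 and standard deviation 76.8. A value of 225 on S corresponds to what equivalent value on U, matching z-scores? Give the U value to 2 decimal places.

z = (225 − 197)/15 ≈ 1.8667.
U = 117.8 + z·76.8 = 117.8 + (225 − 197)·76.8/15 = 261.16.

U = 261.16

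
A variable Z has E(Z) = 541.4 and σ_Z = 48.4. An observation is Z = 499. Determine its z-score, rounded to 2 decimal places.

z = (Z − E(Z)) / σ_Z = (499 − 541.4) / 48.4 ≈ -0.88.

z = -0.88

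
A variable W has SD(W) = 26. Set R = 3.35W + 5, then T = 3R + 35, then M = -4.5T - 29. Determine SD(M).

SD(R) = |3.35|·26 = 87.1.
SD(T) = |3|·87.1 = 261.3.
SD(M) = |-4.5|·261.3 = 1175.85.

SD(M) = 1175.85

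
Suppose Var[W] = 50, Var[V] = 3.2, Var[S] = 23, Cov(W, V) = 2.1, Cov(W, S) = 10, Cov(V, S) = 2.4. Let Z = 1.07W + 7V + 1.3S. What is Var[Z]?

Var[Z] = 355.873

Var[Z] = a²·Var[W] + b²·Var[V] + c²·Var[S] + 2ab·Cov(W, V) + 2ac·Cov(W, S) + 2bc·Cov(V, S), with a = 1.07, b = 7, c = 1.3.
= 57.245 + 156.8 + 38.87 + 31.458 + 27.82 + 43.68
= 355.873.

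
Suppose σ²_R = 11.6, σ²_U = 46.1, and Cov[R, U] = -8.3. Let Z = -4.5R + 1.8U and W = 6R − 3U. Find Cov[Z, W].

By bilinearity, Cov[Z, W] = ac·σ²_R + bd·σ²_U + (ad+bc)·Cov[R, U], with a=-4.5, b=1.8, c=6, d=-3.
ac·σ²_R = (-4.5)·6·11.6 = -313.2
bd·σ²_U = 1.8·(-3)·46.1 = -248.94
(ad+bc)·Cov[R, U] = (24.3)·(-8.3) = -201.69
Cov[Z, W] = -313.2 + (-248.94) + (-201.69) = -763.83.

Cov[Z, W] = -763.83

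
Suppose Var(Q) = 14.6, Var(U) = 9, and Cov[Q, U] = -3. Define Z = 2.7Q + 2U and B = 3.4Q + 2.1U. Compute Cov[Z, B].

By bilinearity, Cov[Z, B] = ac·Var(Q) + bd·Var(U) + (ad+bc)·Cov[Q, U], with a=2.7, b=2, c=3.4, d=2.1.
ac·Var(Q) = 2.7·3.4·14.6 = 134.028
bd·Var(U) = 2·2.1·9 = 37.8
(ad+bc)·Cov[Q, U] = (12.47)·(-3) = -37.41
Cov[Z, B] = 134.028 + 37.8 + (-37.41) = 134.418.

Cov[Z, B] = 134.418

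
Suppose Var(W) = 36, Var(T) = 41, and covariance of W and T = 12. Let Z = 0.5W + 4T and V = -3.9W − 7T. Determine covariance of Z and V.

covariance of Z and V = -1447.4

By bilinearity, covariance of Z and V = ac·Var(W) + bd·Var(T) + (ad+bc)·covariance of W and T, with a=0.5, b=4, c=-3.9, d=-7.
ac·Var(W) = 0.5·(-3.9)·36 = -70.2
bd·Var(T) = 4·(-7)·41 = -1148
(ad+bc)·covariance of W and T = (-19.1)·12 = -229.2
covariance of Z and V = -70.2 + (-1148) + (-229.2) = -1447.4.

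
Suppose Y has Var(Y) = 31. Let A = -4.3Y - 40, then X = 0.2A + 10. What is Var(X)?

Var(X) = 22.9276

Var(A) = (-4.3)²·31 = 573.19.
Var(X) = 0.2²·573.19 = 22.9276.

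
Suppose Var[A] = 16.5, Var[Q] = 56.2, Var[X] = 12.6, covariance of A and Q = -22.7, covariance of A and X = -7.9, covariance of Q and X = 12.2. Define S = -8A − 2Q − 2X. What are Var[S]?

Var[S] = 449.6

Var[S] = a²·Var[A] + b²·Var[Q] + c²·Var[X] + 2ab·covariance of A and Q + 2ac·covariance of A and X + 2bc·covariance of Q and X, with a = -8, b = -2, c = -2.
= 1056 + 224.8 + 50.4 + (-726.4) + (-252.8) + 97.6
= 449.6.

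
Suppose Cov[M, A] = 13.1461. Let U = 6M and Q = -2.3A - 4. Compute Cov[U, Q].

Cov[U, Q] = -181.41618

Cov[U, Q] = a·c·Cov[M, A] = 6·(-2.3)·13.1461 = -181.41618. Additive constants drop out.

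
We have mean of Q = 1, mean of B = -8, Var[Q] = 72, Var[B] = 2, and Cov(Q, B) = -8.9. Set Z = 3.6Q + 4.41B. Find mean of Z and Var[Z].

mean of Z = 3.6·mean of Q + 4.41·mean of B = 3.6·1 + 4.41·(-8) = -31.68.
Var[Z] = a²·Var[Q] + b²·Var[B] + 2ab·Cov(Q, B) with a = 3.6, b = 4.41.
= 3.6²·72 + 4.41²·2 + 2·3.6·4.41·(-8.9)
= 933.12 + 38.8962 + (-282.5928) = 689.4234.

mean of Z = -31.68, Var[Z] = 689.4234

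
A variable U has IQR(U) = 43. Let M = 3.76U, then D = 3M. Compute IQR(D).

IQR(M) = |3.76|·43 = 161.68.
IQR(D) = |3|·161.68 = 485.04.

IQR(D) = 485.04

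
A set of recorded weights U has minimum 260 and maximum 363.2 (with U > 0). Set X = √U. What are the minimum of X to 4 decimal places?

min(X) = 16.1245

√U is increasing on this domain, so min(X) comes from min(U) = 260: min(X) = √(260) ≈ 16.1245.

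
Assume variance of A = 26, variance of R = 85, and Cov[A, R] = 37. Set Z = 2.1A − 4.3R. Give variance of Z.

variance of Z = 1018.09

variance of Z = a²·variance of A + b²·variance of R + 2ab·Cov[A, R] with a = 2.1, b = -4.3.
= 2.1²·26 + (-4.3)²·85 + 2·2.1·(-4.3)·37
= 114.66 + 1571.65 + (-668.22) = 1018.09.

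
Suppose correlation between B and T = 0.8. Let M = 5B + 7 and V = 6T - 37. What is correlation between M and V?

correlation between M and V = 0.8

Linear rescalings preserve correlation up to sign; here the slopes 5 and 6 have the same sign, so correlation between M and V = correlation between B and T = 0.8.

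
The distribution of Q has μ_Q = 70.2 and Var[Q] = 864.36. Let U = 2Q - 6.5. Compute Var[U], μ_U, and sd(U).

Var[U] = 3457.44, μ_U = 133.9, sd(U) = 58.8

U = 2Q - 6.5 is linear with a = 2, b = -6.5.
Var[U] = a²·Var[Q] = 2²·864.36 = 3457.44 (the additive constant -6.5 does not affect variance).
μ_U = a·μ_Q + b = 2·70.2 + (-6.5) = 133.9.
sd(Q) = √864.36 = 29.4.
sd(U) = |a|·sd(Q) = |2|·29.4 = 58.8.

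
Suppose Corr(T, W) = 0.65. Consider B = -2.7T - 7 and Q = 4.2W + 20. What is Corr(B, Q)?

Corr(B, Q) = -0.65

Linear rescalings preserve |correlation|; the slopes -2.7 and 4.2 have opposite signs, so the correlation flips sign: Corr(B, Q) = −Corr(T, W) = -0.65.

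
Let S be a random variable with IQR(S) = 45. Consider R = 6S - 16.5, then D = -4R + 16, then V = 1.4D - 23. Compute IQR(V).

IQR(R) = |6|·45 = 270.
IQR(D) = |-4|·270 = 1080.
IQR(V) = |1.4|·1080 = 1512.

IQR(V) = 1512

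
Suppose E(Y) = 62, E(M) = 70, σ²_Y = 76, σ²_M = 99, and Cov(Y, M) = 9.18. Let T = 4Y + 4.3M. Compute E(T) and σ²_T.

E(T) = 4·E(Y) + 4.3·E(M) = 4·62 + 4.3·70 = 549.
σ²_T = a²·σ²_Y + b²·σ²_M + 2ab·Cov(Y, M) with a = 4, b = 4.3.
= 4²·76 + 4.3²·99 + 2·4·4.3·9.18
= 1216 + 1830.51 + 315.792 = 3362.302.

E(T) = 549, σ²_T = 3362.302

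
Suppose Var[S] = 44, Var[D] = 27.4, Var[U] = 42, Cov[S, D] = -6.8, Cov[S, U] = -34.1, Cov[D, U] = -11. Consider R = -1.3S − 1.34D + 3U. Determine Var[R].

Var[R] = a²·Var[S] + b²·Var[D] + c²·Var[U] + 2ab·Cov[S, D] + 2ac·Cov[S, U] + 2bc·Cov[D, U], with a = -1.3, b = -1.34, c = 3.
= 74.36 + 49.19944 + 378 + (-23.6912) + 265.98 + 88.44
= 832.28824.

Var[R] = 832.28824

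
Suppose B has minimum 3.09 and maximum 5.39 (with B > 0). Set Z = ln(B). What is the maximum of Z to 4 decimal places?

max(Z) = 1.6845

ln(B) is increasing on this domain, so max(Z) comes from max(B) = 5.39: max(Z) = ln(5.39) ≈ 1.6845.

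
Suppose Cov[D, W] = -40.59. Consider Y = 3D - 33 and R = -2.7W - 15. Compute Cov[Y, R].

Cov[Y, R] = a·c·Cov[D, W] = 3·(-2.7)·(-40.59) = 328.779. Additive constants drop out.

Cov[Y, R] = 328.779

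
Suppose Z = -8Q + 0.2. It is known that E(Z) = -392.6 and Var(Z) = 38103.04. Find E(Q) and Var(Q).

E(Q) = 49.1, Var(Q) = 595.36

From Z = -8Q + 0.2: E(Z) = a·E(Q) + b, so E(Q) = (E(Z) − b)/a = (-392.6 − 0.2)/(-8) = 49.1.
Var(Z) = a²·Var(Q), so Var(Q) = 38103.04/(-8)² = 595.36.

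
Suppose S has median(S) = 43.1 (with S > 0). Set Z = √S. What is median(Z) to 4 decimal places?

median(Z) = 6.5651

√S is monotone on this domain, so median(Z) = √(43.1) ≈ 6.5651.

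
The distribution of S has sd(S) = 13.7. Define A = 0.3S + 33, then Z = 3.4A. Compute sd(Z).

sd(Z) = 13.974

sd(A) = |0.3|·13.7 = 4.11.
sd(Z) = |3.4|·4.11 = 13.974.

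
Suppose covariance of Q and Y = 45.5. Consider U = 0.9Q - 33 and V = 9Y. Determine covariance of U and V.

covariance of U and V = 368.55

covariance of U and V = a·c·covariance of Q and Y = 0.9·9·45.5 = 368.55. Additive constants drop out.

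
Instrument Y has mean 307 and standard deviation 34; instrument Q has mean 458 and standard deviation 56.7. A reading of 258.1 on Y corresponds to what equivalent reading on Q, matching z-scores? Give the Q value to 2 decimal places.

z = (258.1 − 307)/34 ≈ -1.4382.
Q = 458 + z·56.7 = 458 + (258.1 − 307)·56.7/34 ≈ 376.45.

Q = 376.45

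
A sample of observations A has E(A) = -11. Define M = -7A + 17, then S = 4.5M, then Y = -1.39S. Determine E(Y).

E(Y) = -587.97

E(M) = (-7)·(-11) + 17 = 94.
E(S) = 4.5·94 = 423.
E(Y) = (-1.39)·423 = -587.97.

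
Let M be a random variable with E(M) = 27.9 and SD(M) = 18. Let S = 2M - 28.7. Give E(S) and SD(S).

S = 2M - 28.7 is linear with a = 2, b = -28.7.
E(S) = a·E(M) + b = 2·27.9 + (-28.7) = 27.1.
SD(S) = |a|·SD(M) = |2|·18 = 36.

E(S) = 27.1, SD(S) = 36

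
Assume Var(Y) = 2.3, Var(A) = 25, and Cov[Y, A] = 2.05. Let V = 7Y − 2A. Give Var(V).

Var(V) = 155.3

Var(V) = a²·Var(Y) + b²·Var(A) + 2ab·Cov[Y, A] with a = 7, b = -2.
= 7²·2.3 + (-2)²·25 + 2·7·(-2)·2.05
= 112.7 + 100 + (-57.4) = 155.3.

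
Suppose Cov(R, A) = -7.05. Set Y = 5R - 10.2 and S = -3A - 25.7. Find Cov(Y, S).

Cov(Y, S) = 105.75

Cov(Y, S) = a·c·Cov(R, A) = 5·(-3)·(-7.05) = 105.75. Additive constants drop out.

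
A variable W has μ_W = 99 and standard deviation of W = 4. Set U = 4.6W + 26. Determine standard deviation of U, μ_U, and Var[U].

U = 4.6W + 26 is linear with a = 4.6, b = 26.
standard deviation of U = |a|·standard deviation of W = |4.6|·4 = 18.4.
μ_U = a·μ_W + b = 4.6·99 + 26 = 481.4.
Var[W] = 4² = 16.
Var[U] = a²·Var[W] = 4.6²·16 = 338.56 (the additive constant 26 does not affect variance).

standard deviation of U = 18.4, μ_U = 481.4, Var[U] = 338.56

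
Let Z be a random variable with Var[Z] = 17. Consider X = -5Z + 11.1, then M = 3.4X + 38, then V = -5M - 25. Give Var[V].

Var[V] = 122825

Var[X] = (-5)²·17 = 425.
Var[M] = 3.4²·425 = 4913.
Var[V] = (-5)²·4913 = 122825.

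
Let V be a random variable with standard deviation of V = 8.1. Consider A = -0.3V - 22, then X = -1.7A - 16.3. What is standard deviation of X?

standard deviation of A = |-0.3|·8.1 = 2.43.
standard deviation of X = |-1.7|·2.43 = 4.131.

standard deviation of X = 4.131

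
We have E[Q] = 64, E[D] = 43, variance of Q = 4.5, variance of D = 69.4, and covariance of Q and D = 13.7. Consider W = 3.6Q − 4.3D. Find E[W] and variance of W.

E[W] = 45.5, variance of W = 917.374

E[W] = 3.6·E[Q] + (-4.3)·E[D] = 3.6·64 + (-4.3)·43 = 45.5.
variance of W = a²·variance of Q + b²·variance of D + 2ab·covariance of Q and D with a = 3.6, b = -4.3.
= 3.6²·4.5 + (-4.3)²·69.4 + 2·3.6·(-4.3)·13.7
= 58.32 + 1283.206 + (-424.152) = 917.374.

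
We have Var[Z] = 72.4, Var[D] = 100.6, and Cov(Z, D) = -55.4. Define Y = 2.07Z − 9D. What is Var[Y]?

Var[Y] = 10523.03076

Var[Y] = a²·Var[Z] + b²·Var[D] + 2ab·Cov(Z, D) with a = 2.07, b = -9.
= 2.07²·72.4 + (-9)²·100.6 + 2·2.07·(-9)·(-55.4)
= 310.22676 + 8148.6 + 2064.204 = 10523.03076.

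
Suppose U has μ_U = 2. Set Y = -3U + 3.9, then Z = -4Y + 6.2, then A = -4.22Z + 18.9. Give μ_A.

μ_A = -42.712

μ_Y = (-3)·2 + 3.9 = -2.1.
μ_Z = (-4)·(-2.1) + 6.2 = 14.6.
μ_A = (-4.22)·14.6 + 18.9 = -42.712.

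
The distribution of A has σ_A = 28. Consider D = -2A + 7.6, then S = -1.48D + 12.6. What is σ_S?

σ_D = |-2|·28 = 56.
σ_S = |-1.48|·56 = 82.88.

σ_S = 82.88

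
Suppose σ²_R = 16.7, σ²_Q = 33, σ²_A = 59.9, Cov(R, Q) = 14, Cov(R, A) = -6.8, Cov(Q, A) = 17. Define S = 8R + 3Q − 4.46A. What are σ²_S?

σ²_S = a²·σ²_R + b²·σ²_Q + c²·σ²_A + 2ab·Cov(R, Q) + 2ac·Cov(R, A) + 2bc·Cov(Q, A), with a = 8, b = 3, c = -4.46.
= 1068.8 + 297 + 1191.50684 + 672 + 485.248 + (-454.92)
= 3259.63484.

σ²_S = 3259.63484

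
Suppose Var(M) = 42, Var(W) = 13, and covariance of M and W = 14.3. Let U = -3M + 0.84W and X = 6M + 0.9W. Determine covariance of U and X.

covariance of U and X = -712.71

By bilinearity, covariance of U and X = ac·Var(M) + bd·Var(W) + (ad+bc)·covariance of M and W, with a=-3, b=0.84, c=6, d=0.9.
ac·Var(M) = (-3)·6·42 = -756
bd·Var(W) = 0.84·0.9·13 = 9.828
(ad+bc)·covariance of M and W = (2.34)·14.3 = 33.462
covariance of U and X = -756 + 9.828 + 33.462 = -712.71.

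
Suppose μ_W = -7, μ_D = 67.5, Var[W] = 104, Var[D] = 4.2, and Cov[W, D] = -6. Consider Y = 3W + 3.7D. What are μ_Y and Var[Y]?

μ_Y = 228.75, Var[Y] = 860.298

μ_Y = 3·μ_W + 3.7·μ_D = 3·(-7) + 3.7·67.5 = 228.75.
Var[Y] = a²·Var[W] + b²·Var[D] + 2ab·Cov[W, D] with a = 3, b = 3.7.
= 3²·104 + 3.7²·4.2 + 2·3·3.7·(-6)
= 936 + 57.498 + (-133.2) = 860.298.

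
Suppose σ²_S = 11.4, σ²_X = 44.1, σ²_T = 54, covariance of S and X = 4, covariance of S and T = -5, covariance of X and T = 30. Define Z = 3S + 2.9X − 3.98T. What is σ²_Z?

σ²_Z = 825.3426

σ²_Z = a²·σ²_S + b²·σ²_X + c²·σ²_T + 2ab·covariance of S and X + 2ac·covariance of S and T + 2bc·covariance of X and T, with a = 3, b = 2.9, c = -3.98.
= 102.6 + 370.881 + 855.3816 + 69.6 + 119.4 + (-692.52)
= 825.3426.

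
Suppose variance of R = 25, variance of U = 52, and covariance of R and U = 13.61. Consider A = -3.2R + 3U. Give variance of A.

variance of A = 462.688

variance of A = a²·variance of R + b²·variance of U + 2ab·covariance of R and U with a = -3.2, b = 3.
= (-3.2)²·25 + 3²·52 + 2·(-3.2)·3·13.61
= 256 + 468 + (-261.312) = 462.688.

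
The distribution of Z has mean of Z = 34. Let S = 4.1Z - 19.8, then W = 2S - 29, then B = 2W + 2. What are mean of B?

mean of B = 422.4

mean of S = 4.1·34 + (-19.8) = 119.6.
mean of W = 2·119.6 + (-29) = 210.2.
mean of B = 2·210.2 + 2 = 422.4.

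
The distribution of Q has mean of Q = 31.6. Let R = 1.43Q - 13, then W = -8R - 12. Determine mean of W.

mean of W = -269.504

mean of R = 1.43·31.6 + (-13) = 32.188.
mean of W = (-8)·32.188 + (-12) = -269.504.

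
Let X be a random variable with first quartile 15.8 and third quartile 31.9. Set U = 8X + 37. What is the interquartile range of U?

IQR of X = Q3 − Q1 = 31.9 − 15.8 = 16.1.
Under U = aX + b, IQR(U) = |a|·IQR(X) = |8|·16.1 = 128.8 (shifts cancel; spread scales by |a|).

IQR(U) = 128.8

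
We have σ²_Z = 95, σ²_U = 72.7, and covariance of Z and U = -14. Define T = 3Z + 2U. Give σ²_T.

σ²_T = a²·σ²_Z + b²·σ²_U + 2ab·covariance of Z and U with a = 3, b = 2.
= 3²·95 + 2²·72.7 + 2·3·2·(-14)
= 855 + 290.8 + (-168) = 977.8.

σ²_T = 977.8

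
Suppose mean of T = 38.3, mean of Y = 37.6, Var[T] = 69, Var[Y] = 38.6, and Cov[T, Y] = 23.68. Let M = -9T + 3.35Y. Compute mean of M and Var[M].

mean of M = -218.74, Var[M] = 4594.2845

mean of M = (-9)·mean of T + 3.35·mean of Y = (-9)·38.3 + 3.35·37.6 = -218.74.
Var[M] = a²·Var[T] + b²·Var[Y] + 2ab·Cov[T, Y] with a = -9, b = 3.35.
= (-9)²·69 + 3.35²·38.6 + 2·(-9)·3.35·23.68
= 5589 + 433.1885 + (-1427.904) = 4594.2845.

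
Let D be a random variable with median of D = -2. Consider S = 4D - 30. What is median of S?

A linear map preserves order up to sign, so median of S = a·median of D + b = 4·(-2) + (-30) = -38.

median of S = -38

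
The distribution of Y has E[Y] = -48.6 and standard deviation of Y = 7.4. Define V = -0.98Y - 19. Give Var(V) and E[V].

V = -0.98Y - 19 is linear with a = -0.98, b = -19.
Var(Y) = 7.4² = 54.76.
Var(V) = a²·Var(Y) = (-0.98)²·54.76 = 52.591504 (the additive constant -19 does not affect variance).
E[V] = a·E[Y] + b = (-0.98)·(-48.6) + (-19) = 28.628.

Var(V) = 52.591504, E[V] = 28.628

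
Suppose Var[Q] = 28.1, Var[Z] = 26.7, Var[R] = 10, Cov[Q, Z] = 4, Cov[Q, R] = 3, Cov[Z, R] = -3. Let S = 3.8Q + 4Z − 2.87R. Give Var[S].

Var[S] = a²·Var[Q] + b²·Var[Z] + c²·Var[R] + 2ab·Cov[Q, Z] + 2ac·Cov[Q, R] + 2bc·Cov[Z, R], with a = 3.8, b = 4, c = -2.87.
= 405.764 + 427.2 + 82.369 + 121.6 + (-65.436) + 68.88
= 1040.377.

Var[S] = 1040.377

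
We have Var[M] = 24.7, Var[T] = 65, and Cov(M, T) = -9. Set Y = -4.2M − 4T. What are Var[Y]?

Var[Y] = 1173.308

Var[Y] = a²·Var[M] + b²·Var[T] + 2ab·Cov(M, T) with a = -4.2, b = -4.
= (-4.2)²·24.7 + (-4)²·65 + 2·(-4.2)·(-4)·(-9)
= 435.708 + 1040 + (-302.4) = 1173.308.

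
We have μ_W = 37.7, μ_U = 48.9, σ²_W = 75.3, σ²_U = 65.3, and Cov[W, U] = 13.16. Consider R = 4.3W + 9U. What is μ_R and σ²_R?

μ_R = 4.3·μ_W + 9·μ_U = 4.3·37.7 + 9·48.9 = 602.21.
σ²_R = a²·σ²_W + b²·σ²_U + 2ab·Cov[W, U] with a = 4.3, b = 9.
= 4.3²·75.3 + 9²·65.3 + 2·4.3·9·13.16
= 1392.297 + 5289.3 + 1018.584 = 7700.181.

μ_R = 602.21, σ²_R = 7700.181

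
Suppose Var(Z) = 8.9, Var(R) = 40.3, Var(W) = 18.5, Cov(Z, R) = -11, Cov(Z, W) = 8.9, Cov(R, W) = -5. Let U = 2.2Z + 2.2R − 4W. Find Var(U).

Var(U) = a²·Var(Z) + b²·Var(R) + c²·Var(W) + 2ab·Cov(Z, R) + 2ac·Cov(Z, W) + 2bc·Cov(R, W), with a = 2.2, b = 2.2, c = -4.
= 43.076 + 195.052 + 296 + (-106.48) + (-156.64) + 88
= 359.008.

Var(U) = 359.008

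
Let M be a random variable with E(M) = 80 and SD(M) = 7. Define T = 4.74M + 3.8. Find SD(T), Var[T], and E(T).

SD(T) = 33.18, Var[T] = 1100.9124, E(T) = 383

T = 4.74M + 3.8 is linear with a = 4.74, b = 3.8.
SD(T) = |a|·SD(M) = |4.74|·7 = 33.18.
Var[M] = 7² = 49.
Var[T] = a²·Var[M] = 4.74²·49 = 1100.9124 (the additive constant 3.8 does not affect variance).
E(T) = a·E(M) + b = 4.74·80 + 3.8 = 383.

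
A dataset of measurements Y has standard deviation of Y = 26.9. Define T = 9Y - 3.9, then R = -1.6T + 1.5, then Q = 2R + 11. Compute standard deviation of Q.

standard deviation of T = |9|·26.9 = 242.1.
standard deviation of R = |-1.6|·242.1 = 387.36.
standard deviation of Q = |2|·387.36 = 774.72.

standard deviation of Q = 774.72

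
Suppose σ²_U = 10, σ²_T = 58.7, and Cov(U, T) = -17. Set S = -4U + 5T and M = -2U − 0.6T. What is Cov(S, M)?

Cov(S, M) = 33.1

By bilinearity, Cov(S, M) = ac·σ²_U + bd·σ²_T + (ad+bc)·Cov(U, T), with a=-4, b=5, c=-2, d=-0.6.
ac·σ²_U = (-4)·(-2)·10 = 80
bd·σ²_T = 5·(-0.6)·58.7 = -176.1
(ad+bc)·Cov(U, T) = (-7.6)·(-17) = 129.2
Cov(S, M) = 80 + (-176.1) + 129.2 = 33.1.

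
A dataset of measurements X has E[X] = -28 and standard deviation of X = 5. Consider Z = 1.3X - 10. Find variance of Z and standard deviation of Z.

variance of Z = 42.25, standard deviation of Z = 6.5

Z = 1.3X - 10 is linear with a = 1.3, b = -10.
variance of X = 5² = 25.
variance of Z = a²·variance of X = 1.3²·25 = 42.25 (the additive constant -10 does not affect variance).
standard deviation of Z = |a|·standard deviation of X = |1.3|·5 = 6.5.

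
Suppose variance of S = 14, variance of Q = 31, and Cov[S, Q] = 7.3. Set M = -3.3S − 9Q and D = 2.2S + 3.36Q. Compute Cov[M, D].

By bilinearity, Cov[M, D] = ac·variance of S + bd·variance of Q + (ad+bc)·Cov[S, Q], with a=-3.3, b=-9, c=2.2, d=3.36.
ac·variance of S = (-3.3)·2.2·14 = -101.64
bd·variance of Q = (-9)·3.36·31 = -937.44
(ad+bc)·Cov[S, Q] = (-30.888)·7.3 = -225.4824
Cov[M, D] = -101.64 + (-937.44) + (-225.4824) = -1264.5624.

Cov[M, D] = -1264.5624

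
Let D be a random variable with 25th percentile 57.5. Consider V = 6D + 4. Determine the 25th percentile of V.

Since a = 6 > 0 the transformation is increasing, so the 25th percentile of V = a·(P_{25} of D) + b = 6·57.5 + 4 = 349.

25th percentile of V = 349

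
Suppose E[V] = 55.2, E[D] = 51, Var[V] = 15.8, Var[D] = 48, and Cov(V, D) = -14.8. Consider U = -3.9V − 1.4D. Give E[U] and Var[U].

E[U] = -286.68, Var[U] = 172.782

E[U] = (-3.9)·E[V] + (-1.4)·E[D] = (-3.9)·55.2 + (-1.4)·51 = -286.68.
Var[U] = a²·Var[V] + b²·Var[D] + 2ab·Cov(V, D) with a = -3.9, b = -1.4.
= (-3.9)²·15.8 + (-1.4)²·48 + 2·(-3.9)·(-1.4)·(-14.8)
= 240.318 + 94.08 + (-161.616) = 172.782.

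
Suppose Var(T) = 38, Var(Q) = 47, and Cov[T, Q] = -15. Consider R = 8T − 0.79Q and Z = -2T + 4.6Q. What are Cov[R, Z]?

By bilinearity, Cov[R, Z] = ac·Var(T) + bd·Var(Q) + (ad+bc)·Cov[T, Q], with a=8, b=-0.79, c=-2, d=4.6.
ac·Var(T) = 8·(-2)·38 = -608
bd·Var(Q) = (-0.79)·4.6·47 = -170.798
(ad+bc)·Cov[T, Q] = (38.38)·(-15) = -575.7
Cov[R, Z] = -608 + (-170.798) + (-575.7) = -1354.498.

Cov[R, Z] = -1354.498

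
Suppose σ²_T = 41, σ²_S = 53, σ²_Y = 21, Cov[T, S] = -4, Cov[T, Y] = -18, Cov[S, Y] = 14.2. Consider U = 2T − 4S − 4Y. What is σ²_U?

σ²_U = 2154.4

σ²_U = a²·σ²_T + b²·σ²_S + c²·σ²_Y + 2ab·Cov[T, S] + 2ac·Cov[T, Y] + 2bc·Cov[S, Y], with a = 2, b = -4, c = -4.
= 164 + 848 + 336 + 64 + 288 + 454.4
= 2154.4.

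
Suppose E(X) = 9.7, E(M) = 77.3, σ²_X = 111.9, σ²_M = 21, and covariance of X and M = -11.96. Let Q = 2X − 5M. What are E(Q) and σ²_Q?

E(Q) = 2·E(X) + (-5)·E(M) = 2·9.7 + (-5)·77.3 = -367.1.
σ²_Q = a²·σ²_X + b²·σ²_M + 2ab·covariance of X and M with a = 2, b = -5.
= 2²·111.9 + (-5)²·21 + 2·2·(-5)·(-11.96)
= 447.6 + 525 + 239.2 = 1211.8.

E(Q) = -367.1, σ²_Q = 1211.8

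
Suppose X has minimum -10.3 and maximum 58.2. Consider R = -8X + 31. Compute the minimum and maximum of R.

a = -8 < 0, so order reverses: min(R) = a·max(X)+b = (-8)·58.2 + 31 = -434.6; max(R) = a·min(X)+b = (-8)·(-10.3) + 31 = 113.4.

min(R) = -434.6, max(R) = 113.4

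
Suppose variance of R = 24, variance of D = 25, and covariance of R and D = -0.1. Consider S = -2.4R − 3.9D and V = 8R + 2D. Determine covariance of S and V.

By bilinearity, covariance of S and V = ac·variance of R + bd·variance of D + (ad+bc)·covariance of R and D, with a=-2.4, b=-3.9, c=8, d=2.
ac·variance of R = (-2.4)·8·24 = -460.8
bd·variance of D = (-3.9)·2·25 = -195
(ad+bc)·covariance of R and D = (-36)·(-0.1) = 3.6
covariance of S and V = -460.8 + (-195) + 3.6 = -652.2.

covariance of S and V = -652.2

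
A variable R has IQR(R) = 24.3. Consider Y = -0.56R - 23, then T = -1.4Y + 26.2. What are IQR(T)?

IQR(T) = 19.0512

IQR(Y) = |-0.56|·24.3 = 13.608.
IQR(T) = |-1.4|·13.608 = 19.0512.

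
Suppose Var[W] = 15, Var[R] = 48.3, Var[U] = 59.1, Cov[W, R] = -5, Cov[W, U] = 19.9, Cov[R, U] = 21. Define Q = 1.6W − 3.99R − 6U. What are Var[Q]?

Var[Q] = a²·Var[W] + b²·Var[R] + c²·Var[U] + 2ab·Cov[W, R] + 2ac·Cov[W, U] + 2bc·Cov[R, U], with a = 1.6, b = -3.99, c = -6.
= 38.4 + 768.94083 + 2127.6 + 63.84 + (-382.08) + 1005.48
= 3622.18083.

Var[Q] = 3622.18083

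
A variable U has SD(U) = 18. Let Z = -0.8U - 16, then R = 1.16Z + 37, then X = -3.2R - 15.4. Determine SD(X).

SD(Z) = |-0.8|·18 = 14.4.
SD(R) = |1.16|·14.4 = 16.704.
SD(X) = |-3.2|·16.704 = 53.4528.

SD(X) = 53.4528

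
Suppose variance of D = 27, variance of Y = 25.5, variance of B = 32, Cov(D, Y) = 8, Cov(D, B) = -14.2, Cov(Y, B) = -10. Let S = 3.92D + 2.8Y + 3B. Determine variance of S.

variance of S = a²·variance of D + b²·variance of Y + c²·variance of B + 2ab·Cov(D, Y) + 2ac·Cov(D, B) + 2bc·Cov(Y, B), with a = 3.92, b = 2.8, c = 3.
= 414.8928 + 199.92 + 288 + 175.616 + (-333.984) + (-168)
= 576.4448.

variance of S = 576.4448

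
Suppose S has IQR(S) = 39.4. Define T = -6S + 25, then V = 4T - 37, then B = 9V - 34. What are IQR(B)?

IQR(T) = |-6|·39.4 = 236.4.
IQR(V) = |4|·236.4 = 945.6.
IQR(B) = |9|·945.6 = 8510.4.

IQR(B) = 8510.4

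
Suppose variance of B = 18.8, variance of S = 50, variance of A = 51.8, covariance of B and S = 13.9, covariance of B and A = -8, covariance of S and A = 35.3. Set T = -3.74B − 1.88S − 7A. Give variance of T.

variance of T = a²·variance of B + b²·variance of S + c²·variance of A + 2ab·covariance of B and S + 2ac·covariance of B and A + 2bc·covariance of S and A, with a = -3.74, b = -1.88, c = -7.
= 262.96688 + 176.72 + 2538.2 + 195.46736 + (-418.88) + 929.096
= 3683.57024.

variance of T = 3683.57024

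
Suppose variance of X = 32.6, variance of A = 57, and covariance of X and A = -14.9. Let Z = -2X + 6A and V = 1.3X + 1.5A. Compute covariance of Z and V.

covariance of Z and V = 356.72

By bilinearity, covariance of Z and V = ac·variance of X + bd·variance of A + (ad+bc)·covariance of X and A, with a=-2, b=6, c=1.3, d=1.5.
ac·variance of X = (-2)·1.3·32.6 = -84.76
bd·variance of A = 6·1.5·57 = 513
(ad+bc)·covariance of X and A = (4.8)·(-14.9) = -71.52
covariance of Z and V = -84.76 + 513 + (-71.52) = 356.72.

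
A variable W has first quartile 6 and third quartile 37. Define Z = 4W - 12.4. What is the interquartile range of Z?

IQR of W = Q3 − Q1 = 37 − 6 = 31.
Under Z = aW + b, IQR(Z) = |a|·IQR(W) = |4|·31 = 124 (shifts cancel; spread scales by |a|).

IQR(Z) = 124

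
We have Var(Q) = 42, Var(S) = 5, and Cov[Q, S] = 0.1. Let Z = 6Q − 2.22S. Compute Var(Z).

Var(Z) = 1533.978

Var(Z) = a²·Var(Q) + b²·Var(S) + 2ab·Cov[Q, S] with a = 6, b = -2.22.
= 6²·42 + (-2.22)²·5 + 2·6·(-2.22)·0.1
= 1512 + 24.642 + (-2.664) = 1533.978.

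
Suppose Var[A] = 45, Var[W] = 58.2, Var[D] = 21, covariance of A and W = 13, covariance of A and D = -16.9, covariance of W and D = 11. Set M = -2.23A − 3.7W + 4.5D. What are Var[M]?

Var[M] = 1633.1975

Var[M] = a²·Var[A] + b²·Var[W] + c²·Var[D] + 2ab·covariance of A and W + 2ac·covariance of A and D + 2bc·covariance of W and D, with a = -2.23, b = -3.7, c = 4.5.
= 223.7805 + 796.758 + 425.25 + 214.526 + 339.183 + (-366.3)
= 1633.1975.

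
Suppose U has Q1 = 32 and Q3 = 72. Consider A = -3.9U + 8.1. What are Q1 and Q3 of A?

a = -3.9 < 0 reverses order: Q1(A) comes from Q3(U), Q3(A) from Q1(U).
Q1(A) = (-3.9)·72 + 8.1 = -272.7; Q3(A) = (-3.9)·32 + 8.1 = -116.7.

Q1(A) = -272.7, Q3(A) = -116.7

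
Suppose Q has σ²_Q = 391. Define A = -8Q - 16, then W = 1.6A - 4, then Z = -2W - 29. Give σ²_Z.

σ²_A = (-8)²·391 = 25024.
σ²_W = 1.6²·25024 = 64061.44.
σ²_Z = (-2)²·64061.44 = 256245.76.

σ²_Z = 256245.76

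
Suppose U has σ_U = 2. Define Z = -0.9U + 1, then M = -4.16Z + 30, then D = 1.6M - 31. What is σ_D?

σ_Z = |-0.9|·2 = 1.8.
σ_M = |-4.16|·1.8 = 7.488.
σ_D = |1.6|·7.488 = 11.9808.

σ_D = 11.9808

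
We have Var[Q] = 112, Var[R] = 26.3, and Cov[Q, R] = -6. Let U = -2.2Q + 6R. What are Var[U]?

Var[U] = a²·Var[Q] + b²·Var[R] + 2ab·Cov[Q, R] with a = -2.2, b = 6.
= (-2.2)²·112 + 6²·26.3 + 2·(-2.2)·6·(-6)
= 542.08 + 946.8 + 158.4 = 1647.28.

Var[U] = 1647.28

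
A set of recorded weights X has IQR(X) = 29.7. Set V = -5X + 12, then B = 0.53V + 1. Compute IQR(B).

IQR(V) = |-5|·29.7 = 148.5.
IQR(B) = |0.53|·148.5 = 78.705.

IQR(B) = 78.705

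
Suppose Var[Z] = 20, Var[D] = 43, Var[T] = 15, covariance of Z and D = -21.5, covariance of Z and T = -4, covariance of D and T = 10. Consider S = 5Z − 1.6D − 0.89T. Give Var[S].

Var[S] = 1030.0415

Var[S] = a²·Var[Z] + b²·Var[D] + c²·Var[T] + 2ab·covariance of Z and D + 2ac·covariance of Z and T + 2bc·covariance of D and T, with a = 5, b = -1.6, c = -0.89.
= 500 + 110.08 + 11.8815 + 344 + 35.6 + 28.48
= 1030.0415.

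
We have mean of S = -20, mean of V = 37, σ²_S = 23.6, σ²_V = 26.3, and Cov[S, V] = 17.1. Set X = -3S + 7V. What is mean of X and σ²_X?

mean of X = (-3)·mean of S + 7·mean of V = (-3)·(-20) + 7·37 = 319.
σ²_X = a²·σ²_S + b²·σ²_V + 2ab·Cov[S, V] with a = -3, b = 7.
= (-3)²·23.6 + 7²·26.3 + 2·(-3)·7·17.1
= 212.4 + 1288.7 + (-718.2) = 782.9.

mean of X = 319, σ²_X = 782.9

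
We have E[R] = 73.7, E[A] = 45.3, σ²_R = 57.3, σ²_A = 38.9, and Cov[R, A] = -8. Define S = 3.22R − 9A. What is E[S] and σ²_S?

E[S] = 3.22·E[R] + (-9)·E[A] = 3.22·73.7 + (-9)·45.3 = -170.386.
σ²_S = a²·σ²_R + b²·σ²_A + 2ab·Cov[R, A] with a = 3.22, b = -9.
= 3.22²·57.3 + (-9)²·38.9 + 2·3.22·(-9)·(-8)
= 594.10932 + 3150.9 + 463.68 = 4208.68932.

E[S] = -170.386, σ²_S = 4208.68932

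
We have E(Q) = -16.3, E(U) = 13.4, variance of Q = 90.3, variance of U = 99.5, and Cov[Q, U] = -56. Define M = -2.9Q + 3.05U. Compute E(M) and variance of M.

E(M) = (-2.9)·E(Q) + 3.05·E(U) = (-2.9)·(-16.3) + 3.05·13.4 = 88.14.
variance of M = a²·variance of Q + b²·variance of U + 2ab·Cov[Q, U] with a = -2.9, b = 3.05.
= (-2.9)²·90.3 + 3.05²·99.5 + 2·(-2.9)·3.05·(-56)
= 759.423 + 925.59875 + 990.64 = 2675.66175.

E(M) = 88.14, variance of M = 2675.66175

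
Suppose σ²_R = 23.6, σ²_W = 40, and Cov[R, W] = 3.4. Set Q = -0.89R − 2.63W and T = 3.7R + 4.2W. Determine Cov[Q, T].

Cov[Q, T] = -565.3494

By bilinearity, Cov[Q, T] = ac·σ²_R + bd·σ²_W + (ad+bc)·Cov[R, W], with a=-0.89, b=-2.63, c=3.7, d=4.2.
ac·σ²_R = (-0.89)·3.7·23.6 = -77.7148
bd·σ²_W = (-2.63)·4.2·40 = -441.84
(ad+bc)·Cov[R, W] = (-13.469)·3.4 = -45.7946
Cov[Q, T] = -77.7148 + (-441.84) + (-45.7946) = -565.3494.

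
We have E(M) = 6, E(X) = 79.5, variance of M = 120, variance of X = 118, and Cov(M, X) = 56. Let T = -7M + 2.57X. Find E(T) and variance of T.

E(T) = (-7)·E(M) + 2.57·E(X) = (-7)·6 + 2.57·79.5 = 162.315.
variance of T = a²·variance of M + b²·variance of X + 2ab·Cov(M, X) with a = -7, b = 2.57.
= (-7)²·120 + 2.57²·118 + 2·(-7)·2.57·56
= 5880 + 779.3782 + (-2014.88) = 4644.4982.

E(T) = 162.315, variance of T = 4644.4982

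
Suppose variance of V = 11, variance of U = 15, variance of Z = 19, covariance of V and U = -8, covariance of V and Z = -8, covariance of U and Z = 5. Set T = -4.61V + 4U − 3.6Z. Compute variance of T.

variance of T = a²·variance of V + b²·variance of U + c²·variance of Z + 2ab·covariance of V and U + 2ac·covariance of V and Z + 2bc·covariance of U and Z, with a = -4.61, b = 4, c = -3.6.
= 233.7731 + 240 + 246.24 + 295.04 + (-265.536) + (-144)
= 605.5171.

variance of T = 605.5171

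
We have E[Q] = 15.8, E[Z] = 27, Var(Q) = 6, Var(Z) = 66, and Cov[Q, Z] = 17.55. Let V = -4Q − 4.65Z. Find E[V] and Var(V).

E[V] = -188.75, Var(V) = 2175.945

E[V] = (-4)·E[Q] + (-4.65)·E[Z] = (-4)·15.8 + (-4.65)·27 = -188.75.
Var(V) = a²·Var(Q) + b²·Var(Z) + 2ab·Cov[Q, Z] with a = -4, b = -4.65.
= (-4)²·6 + (-4.65)²·66 + 2·(-4)·(-4.65)·17.55
= 96 + 1427.085 + 652.86 = 2175.945.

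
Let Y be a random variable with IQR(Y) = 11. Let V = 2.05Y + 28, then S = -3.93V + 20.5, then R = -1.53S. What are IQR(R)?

IQR(V) = |2.05|·11 = 22.55.
IQR(S) = |-3.93|·22.55 = 88.6215.
IQR(R) = |-1.53|·88.6215 = 135.590895.

IQR(R) = 135.590895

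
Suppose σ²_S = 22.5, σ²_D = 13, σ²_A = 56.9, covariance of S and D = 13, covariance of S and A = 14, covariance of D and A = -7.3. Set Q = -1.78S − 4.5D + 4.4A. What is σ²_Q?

σ²_Q = 1714.167

σ²_Q = a²·σ²_S + b²·σ²_D + c²·σ²_A + 2ab·covariance of S and D + 2ac·covariance of S and A + 2bc·covariance of D and A, with a = -1.78, b = -4.5, c = 4.4.
= 71.289 + 263.25 + 1101.584 + 208.26 + (-219.296) + 289.08
= 1714.167.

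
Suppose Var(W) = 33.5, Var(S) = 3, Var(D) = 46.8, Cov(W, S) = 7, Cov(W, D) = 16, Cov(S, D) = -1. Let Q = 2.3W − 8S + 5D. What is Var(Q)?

Var(Q) = a²·Var(W) + b²·Var(S) + c²·Var(D) + 2ab·Cov(W, S) + 2ac·Cov(W, D) + 2bc·Cov(S, D), with a = 2.3, b = -8, c = 5.
= 177.215 + 192 + 1170 + (-257.6) + 368 + 80
= 1729.615.

Var(Q) = 1729.615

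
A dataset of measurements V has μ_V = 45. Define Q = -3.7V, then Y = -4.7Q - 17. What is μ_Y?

μ_Y = 765.55

μ_Q = (-3.7)·45 = -166.5.
μ_Y = (-4.7)·(-166.5) + (-17) = 765.55.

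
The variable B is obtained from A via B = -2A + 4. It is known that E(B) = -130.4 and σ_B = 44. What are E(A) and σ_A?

E(A) = 67.2, σ_A = 22

From B = -2A + 4: E(B) = a·E(A) + b, so E(A) = (E(B) − b)/a = (-130.4 − 4)/(-2) = 67.2.
σ_B = |a|·σ_A, so σ_A = 44/|-2| = 22.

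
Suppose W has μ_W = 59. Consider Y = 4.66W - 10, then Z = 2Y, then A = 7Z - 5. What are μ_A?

μ_Y = 4.66·59 + (-10) = 264.94.
μ_Z = 2·264.94 = 529.88.
μ_A = 7·529.88 + (-5) = 3704.16.

μ_A = 3704.16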